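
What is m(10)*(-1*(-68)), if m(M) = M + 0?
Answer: 680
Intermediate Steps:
m(M) = M
m(10)*(-1*(-68)) = 10*(-1*(-68)) = 10*68 = 680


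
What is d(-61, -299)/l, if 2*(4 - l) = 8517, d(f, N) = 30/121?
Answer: -60/1029589 ≈ -5.8276e-5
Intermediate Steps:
d(f, N) = 30/121 (d(f, N) = 30*(1/121) = 30/121)
l = -8509/2 (l = 4 - 1/2*8517 = 4 - 8517/2 = -8509/2 ≈ -4254.5)
d(-61, -299)/l = 30/(121*(-8509/2)) = (30/121)*(-2/8509) = -60/1029589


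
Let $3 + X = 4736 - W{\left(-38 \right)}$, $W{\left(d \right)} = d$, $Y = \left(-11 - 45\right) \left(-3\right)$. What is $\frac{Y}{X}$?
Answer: $\frac{168}{4771} \approx 0.035213$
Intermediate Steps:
$Y = 168$ ($Y = \left(-56\right) \left(-3\right) = 168$)
$X = 4771$ ($X = -3 + \left(4736 - -38\right) = -3 + \left(4736 + 38\right) = -3 + 4774 = 4771$)
$\frac{Y}{X} = \frac{168}{4771}$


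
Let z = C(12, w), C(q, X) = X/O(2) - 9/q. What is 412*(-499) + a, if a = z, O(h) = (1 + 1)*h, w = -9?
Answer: -205591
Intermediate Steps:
O(h) = 2*h
C(q, X) = -9/q + X/4 (C(q, X) = X/((2*2)) - 9/q = X/4 - 9/q = -9/q + X/4)
z = -3 (z = -9/12 + (1/4)*(-9) = -9*1/12 - 9/4 = -3/4 - 9/4 = -3)
a = -3
412*(-499) + a = 412*(-499) - 3 = -205588 - 3 = -205591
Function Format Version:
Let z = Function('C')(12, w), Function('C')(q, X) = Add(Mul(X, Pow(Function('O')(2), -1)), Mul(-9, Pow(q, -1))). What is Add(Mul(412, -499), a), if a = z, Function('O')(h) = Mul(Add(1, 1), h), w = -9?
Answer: -205591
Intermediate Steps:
Function('O')(h) = Mul(2, h)
Function('C')(q, X) = Add(Mul(-9, Pow(q, -1)), Mul(Rational(1, 4), X)) (Function('C')(q, X) = Add(Mul(X, Pow(Mul(2, 2), -1)), Mul(-9, Pow(q, -1))) = Add(Mul(X, Pow(4, -1)), Mul(-9, Pow(q, -1))) = Add(Mul(X, Rational(1, 4)), Mul(-9, Pow(q, -1))) = Add(Mul(Rational(1, 4), X), Mul(-9, Pow(q, -1))) = Add(Mul(-9, Pow(q, -1)), Mul(Rational(1, 4), X)))
z = -3 (z = Add(Mul(-9, Pow(12, -1)), Mul(Rational(1, 4), -9)) = Add(Mul(-9, Rational(1, 12)), Rational(-9, 4)) = Add(Rational(-3, 4), Rational(-9, 4)) = -3)
a = -3
Add(Mul(412, -499), a) = Add(Mul(412, -499), -3) = Add(-205588, -3) = -205591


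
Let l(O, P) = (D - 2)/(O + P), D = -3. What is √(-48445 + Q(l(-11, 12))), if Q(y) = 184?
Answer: I*√48261 ≈ 219.68*I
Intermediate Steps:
l(O, P) = -5/(O + P) (l(O, P) = (-3 - 2)/(O + P) = -5/(O + P))
√(-48445 + Q(l(-11, 12))) = √(-48445 + 184) = √(-48261) = I*√48261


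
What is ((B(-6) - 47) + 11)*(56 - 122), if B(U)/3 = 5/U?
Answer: 2541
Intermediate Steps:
B(U) = 15/U (B(U) = 3*(5/U) = 15/U)
((B(-6) - 47) + 11)*(56 - 122) = ((15/(-6) - 47) + 11)*(56 - 122) = ((15*(-1/6) - 47) + 11)*(-66) = ((-5/2 - 47) + 11)*(-66) = (-99/2 + 11)*(-66) = -77/2*(-66) = 2541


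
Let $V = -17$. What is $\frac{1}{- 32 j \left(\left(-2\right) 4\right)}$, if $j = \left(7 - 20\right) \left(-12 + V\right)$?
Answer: $\frac{1}{96512} \approx 1.0361 \cdot 10^{-5}$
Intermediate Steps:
$j = 377$ ($j = \left(7 - 20\right) \left(-12 - 17\right) = \left(-13\right) \left(-29\right) = 377$)
$\frac{1}{- 32 j \left(\left(-2\right) 4\right)} = \frac{1}{\left(-32\right) 377 \left(\left(-2\right) 4\right)} = \frac{1}{\left(-12064\right) \left(-8\right)} = \frac{1}{96512}$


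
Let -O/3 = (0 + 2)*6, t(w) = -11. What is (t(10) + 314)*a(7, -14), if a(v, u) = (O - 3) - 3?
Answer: -12726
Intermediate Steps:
O = -36 (O = -3*(0 + 2)*6 = -6*6 = -3*12 = -36)
a(v, u) = -42 (a(v, u) = (-36 - 3) - 3 = -39 - 3 = -42)
(t(10) + 314)*a(7, -14) = (-11 + 314)*(-42) = 303*(-42) = -12726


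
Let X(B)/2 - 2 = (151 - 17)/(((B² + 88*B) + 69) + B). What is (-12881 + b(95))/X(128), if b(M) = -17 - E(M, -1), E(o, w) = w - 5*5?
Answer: -44802605/13956 ≈ -3210.3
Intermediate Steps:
E(o, w) = -25 + w (E(o, w) = w - 25 = -25 + w)
X(B) = 4 + 268/(69 + B² + 89*B) (X(B) = 4 + 2*((151 - 17)/(((B² + 88*B) + 69) + B)) = 4 + 2*(134/((69 + B² + 88*B) + B)) = 4 + 2*(134/(69 + B² + 89*B)) = 4 + 268/(69 + B² + 89*B))
b(M) = 9 (b(M) = -17 - (-25 - 1) = -17 - 1*(-26) = -17 + 26 = 9)
(-12881 + b(95))/X(128) = (-12881 + 9)/((4*(136 + 128² + 89*128)/(69 + 128² + 89*128))) = -12872*(69 + 16384 + 11392)/(4*(136 + 16384 + 11392)) = -12872/(4*27912/27845) = -12872/(4*(1/27845)*27912) = -12872/111648/27845 = -12872*27845/111648 = -44802605/13956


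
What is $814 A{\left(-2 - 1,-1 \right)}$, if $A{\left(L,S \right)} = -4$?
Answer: $-3256$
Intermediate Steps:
$814 A{\left(-2 - 1,-1 \right)} = 814 \left(-4\right) = -3256$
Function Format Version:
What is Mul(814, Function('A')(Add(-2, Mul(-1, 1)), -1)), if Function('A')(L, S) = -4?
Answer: -3256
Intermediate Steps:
Mul(814, Function('A')(Add(-2, Mul(-1, 1)), -1)) = Mul(814, -4) = -3256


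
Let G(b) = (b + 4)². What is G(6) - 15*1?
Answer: 85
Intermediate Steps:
G(b) = (4 + b)²
G(6) - 15*1 = (4 + 6)² - 15*1 = 10² - 15 = 100 - 15 = 85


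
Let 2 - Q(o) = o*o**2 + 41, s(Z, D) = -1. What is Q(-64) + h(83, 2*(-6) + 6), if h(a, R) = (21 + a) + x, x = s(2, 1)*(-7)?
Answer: 262216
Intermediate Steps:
x = 7 (x = -1*(-7) = 7)
Q(o) = -39 - o**3 (Q(o) = 2 - (o*o**2 + 41) = 2 - (o**3 + 41) = 2 - (41 + o**3) = 2 + (-41 - o**3) = -39 - o**3)
h(a, R) = 28 + a (h(a, R) = (21 + a) + 7 = 28 + a)
Q(-64) + h(83, 2*(-6) + 6) = (-39 - 1*(-64)**3) + (28 + 83) = (-39 - 1*(-262144)) + 111 = (-39 + 262144) + 111 = 262105 + 111 = 262216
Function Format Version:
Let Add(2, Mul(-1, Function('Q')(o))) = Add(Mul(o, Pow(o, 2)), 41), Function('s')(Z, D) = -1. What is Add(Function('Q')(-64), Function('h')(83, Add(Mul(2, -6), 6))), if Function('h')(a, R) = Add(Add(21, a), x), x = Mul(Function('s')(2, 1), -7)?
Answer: 262216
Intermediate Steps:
x = 7 (x = Mul(-1, -7) = 7)
Function('Q')(o) = Add(-39, Mul(-1, Pow(o, 3))) (Function('Q')(o) = Add(2, Mul(-1, Add(Mul(o, Pow(o, 2)), 41))) = Add(2, Mul(-1, Add(Pow(o, 3), 41))) = Add(2, Mul(-1, Add(41, Pow(o, 3)))) = Add(2, Add(-41, Mul(-1, Pow(o, 3)))) = Add(-39, Mul(-1, Pow(o, 3))))
Function('h')(a, R) = Add(28, a) (Function('h')(a, R) = Add(Add(21, a), 7) = Add(28, a))
Add(Function('Q')(-64), Function('h')(83, Add(Mul(2, -6), 6))) = Add(Add(-39, Mul(-1, Pow(-64, 3))), Add(28, 83)) = Add(Add(-39, Mul(-1, -262144)), 111) = Add(Add(-39, 262144), 111) = Add(262105, 111) = 262216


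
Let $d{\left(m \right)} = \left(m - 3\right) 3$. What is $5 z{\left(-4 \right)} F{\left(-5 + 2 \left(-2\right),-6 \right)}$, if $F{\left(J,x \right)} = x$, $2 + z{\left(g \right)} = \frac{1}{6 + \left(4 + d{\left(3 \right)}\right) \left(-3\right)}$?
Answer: $65$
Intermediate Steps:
$d{\left(m \right)} = -9 + 3 m$ ($d{\left(m \right)} = \left(-3 + m\right) 3 = -9 + 3 m$)
$z{\left(g \right)} = - \frac{13}{6}$ ($z{\left(g \right)} = -2 + \frac{1}{6 + \left(4 + \left(-9 + 3 \cdot 3\right)\right) \left(-3\right)} = -2 + \frac{1}{6 + \left(4 + \left(-9 + 9\right)\right) \left(-3\right)} = -2 + \frac{1}{6 + \left(4 + 0\right) \left(-3\right)} = -2 + \frac{1}{6 + 4 \left(-3\right)} = -2 + \frac{1}{6 - 12} = -2 + \frac{1}{-6} = -2 - \frac{1}{6} = - \frac{13}{6}$)
$5 z{\left(-4 \right)} F{\left(-5 + 2 \left(-2\right),-6 \right)} = 5 \left(- \frac{13}{6}\right) \left(-6\right) = \left(- \frac{65}{6}\right) \left(-6\right) = 65$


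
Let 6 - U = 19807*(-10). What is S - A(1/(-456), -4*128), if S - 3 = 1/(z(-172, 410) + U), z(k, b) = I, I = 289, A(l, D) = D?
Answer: 102157976/198365 ≈ 515.00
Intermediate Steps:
z(k, b) = 289
U = 198076 (U = 6 - 19807*(-10) = 6 - 1*(-198070) = 6 + 198070 = 198076)
S = 595096/198365 (S = 3 + 1/(289 + 198076) = 3 + 1/198365 = 595096/198365 ≈ 3.0000)
S - A(1/(-456), -4*128) = 595096/198365 - (-4)*128 = 595096/198365 - 1*(-512) = 595096/198365 + 512 = 102157976/198365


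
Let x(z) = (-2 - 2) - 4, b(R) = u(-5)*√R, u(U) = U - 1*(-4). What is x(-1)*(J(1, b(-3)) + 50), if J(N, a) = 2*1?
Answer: -416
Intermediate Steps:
u(U) = 4 + U (u(U) = U + 4 = 4 + U)
b(R) = -√R (b(R) = (4 - 5)*√R = -√R)
x(z) = -8 (x(z) = -4 - 4 = -8)
J(N, a) = 2
x(-1)*(J(1, b(-3)) + 50) = -8*(2 + 50) = -8*52 = -416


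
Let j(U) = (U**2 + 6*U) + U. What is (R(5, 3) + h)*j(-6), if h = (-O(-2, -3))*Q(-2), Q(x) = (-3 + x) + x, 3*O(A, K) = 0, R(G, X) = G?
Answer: -30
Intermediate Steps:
j(U) = U**2 + 7*U
O(A, K) = 0 (O(A, K) = (1/3)*0 = 0)
Q(x) = -3 + 2*x
h = 0 (h = (-1*0)*(-3 + 2*(-2)) = 0*(-3 - 4) = 0*(-7) = 0)
(R(5, 3) + h)*j(-6) = (5 + 0)*(-6*(7 - 6)) = 5*(-6*1) = 5*(-6) = -30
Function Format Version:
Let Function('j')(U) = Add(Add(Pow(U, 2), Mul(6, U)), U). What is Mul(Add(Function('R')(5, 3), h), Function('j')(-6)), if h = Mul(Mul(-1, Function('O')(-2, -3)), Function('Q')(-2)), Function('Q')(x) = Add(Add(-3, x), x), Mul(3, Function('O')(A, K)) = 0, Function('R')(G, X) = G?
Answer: -30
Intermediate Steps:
Function('j')(U) = Add(Pow(U, 2), Mul(7, U))
Function('O')(A, K) = 0 (Function('O')(A, K) = Mul(Rational(1, 3), 0) = 0)
Function('Q')(x) = Add(-3, Mul(2, x))
h = 0 (h = Mul(Mul(-1, 0), Add(-3, Mul(2, -2))) = Mul(0, Add(-3, -4)) = Mul(0, -7) = 0)
Mul(Add(Function('R')(5, 3), h), Function('j')(-6)) = Mul(Add(5, 0), Mul(-6, Add(7, -6))) = Mul(5, Mul(-6, 1)) = Mul(5, -6) = -30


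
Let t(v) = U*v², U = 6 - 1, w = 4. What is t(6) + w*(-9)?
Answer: 144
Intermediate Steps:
U = 5
t(v) = 5*v²
t(6) + w*(-9) = 5*6² + 4*(-9) = 5*36 - 36 = 180 - 36 = 144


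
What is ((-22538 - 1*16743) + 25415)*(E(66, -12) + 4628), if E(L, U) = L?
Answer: -65087004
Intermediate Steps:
((-22538 - 1*16743) + 25415)*(E(66, -12) + 4628) = ((-22538 - 1*16743) + 25415)*(66 + 4628) = ((-22538 - 16743) + 25415)*4694 = (-39281 + 25415)*4694 = -13866*4694 = -65087004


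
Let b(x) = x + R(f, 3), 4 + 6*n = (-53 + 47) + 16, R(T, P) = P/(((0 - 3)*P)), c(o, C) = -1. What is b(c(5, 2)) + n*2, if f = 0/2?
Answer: ⅔ ≈ 0.66667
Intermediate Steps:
f = 0 (f = 0*(½) = 0)
R(T, P) = -⅓ (R(T, P) = P/((-3*P)) = P*(-1/(3*P)) = -⅓)
n = 1 (n = -⅔ + ((-53 + 47) + 16)/6 = -⅔ + (-6 + 16)/6 = -⅔ + (⅙)*10 = -⅔ + 5/3 = 1)
b(x) = -⅓ + x (b(x) = x - ⅓ = -⅓ + x)
b(c(5, 2)) + n*2 = (-⅓ - 1) + 1*2 = -4/3 + 2 = ⅔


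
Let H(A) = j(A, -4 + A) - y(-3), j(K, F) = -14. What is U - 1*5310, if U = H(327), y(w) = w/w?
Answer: -5325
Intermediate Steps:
y(w) = 1
H(A) = -15 (H(A) = -14 - 1*1 = -14 - 1 = -15)
U = -15
U - 1*5310 = -15 - 1*5310 = -15 - 5310 = -5325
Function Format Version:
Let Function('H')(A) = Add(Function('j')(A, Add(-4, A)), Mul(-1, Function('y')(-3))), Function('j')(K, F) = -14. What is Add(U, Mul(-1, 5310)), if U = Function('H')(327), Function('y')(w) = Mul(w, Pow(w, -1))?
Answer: -5325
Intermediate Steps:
Function('y')(w) = 1
Function('H')(A) = -15 (Function('H')(A) = Add(-14, Mul(-1, 1)) = Add(-14, -1) = -15)
U = -15
Add(U, Mul(-1, 5310)) = Add(-15, Mul(-1, 5310)) = Add(-15, -5310) = -5325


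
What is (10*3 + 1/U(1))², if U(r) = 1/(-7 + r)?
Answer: 576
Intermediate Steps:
(10*3 + 1/U(1))² = (10*3 + 1/(1/(-7 + 1)))² = (30 + 1/(1/(-6)))² = (30 + 1/(-⅙))² = (30 - 6)² = 24² = 576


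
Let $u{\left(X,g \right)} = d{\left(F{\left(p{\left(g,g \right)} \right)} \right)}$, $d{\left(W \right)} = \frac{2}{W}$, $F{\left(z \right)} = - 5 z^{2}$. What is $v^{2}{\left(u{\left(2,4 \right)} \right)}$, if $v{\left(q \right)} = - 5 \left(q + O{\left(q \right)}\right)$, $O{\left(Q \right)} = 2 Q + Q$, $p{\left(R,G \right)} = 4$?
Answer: $\frac{1}{4} \approx 0.25$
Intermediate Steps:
$O{\left(Q \right)} = 3 Q$
$u{\left(X,g \right)} = - \frac{1}{40}$ ($u{\left(X,g \right)} = \frac{2}{\left(-5\right) 4^{2}} = \frac{2}{\left(-5\right) 16} = \frac{2}{-80} = 2 \left(- \frac{1}{80}\right) = - \frac{1}{40}$)
$v{\left(q \right)} = - 20 q$ ($v{\left(q \right)} = - 5 \left(q + 3 q\right) = - 5 \cdot 4 q = - 20 q$)
$v^{2}{\left(u{\left(2,4 \right)} \right)} = \left(\left(-20\right) \left(- \frac{1}{40}\right)\right)^{2} = \left(\frac{1}{2}\right)^{2} = \frac{1}{4}$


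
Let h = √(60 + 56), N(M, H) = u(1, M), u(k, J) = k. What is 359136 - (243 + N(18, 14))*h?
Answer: 359136 - 488*√29 ≈ 3.5651e+5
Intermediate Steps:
N(M, H) = 1
h = 2*√29 (h = √116 = 2*√29 ≈ 10.770)
359136 - (243 + N(18, 14))*h = 359136 - (243 + 1)*2*√29 = 359136 - 244*2*√29 = 359136 - 488*√29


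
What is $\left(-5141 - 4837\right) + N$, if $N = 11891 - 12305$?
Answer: $-10392$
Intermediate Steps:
$N = -414$
$\left(-5141 - 4837\right) + N = \left(-5141 - 4837\right) - 414 = -9978 - 414 = -10392$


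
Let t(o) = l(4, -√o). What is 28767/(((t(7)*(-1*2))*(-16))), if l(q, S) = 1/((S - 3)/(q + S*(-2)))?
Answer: -9589/64 - 9589*√7/64 ≈ -546.24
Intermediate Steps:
l(q, S) = (q - 2*S)/(-3 + S) (l(q, S) = 1/((-3 + S)/(q - 2*S)) = (q - 2*S)/(-3 + S))
t(o) = (4 + 2*√o)/(-3 - √o) (t(o) = (4 - (-2)*√o)/(-3 - √o) = (4 + 2*√o)/(-3 - √o))
28767/(((t(7)*(-1*2))*(-16))) = 28767/((((2*(-2 - √7)/(3 + √7))*(-1*2))*(-16))) = 28767/((((2*(-2 - √7)/(3 + √7))*(-2))*(-16))) = 28767/((-4*(-2 - √7)/(3 + √7)*(-16))) = 28767/((64*(-2 - √7)/(3 + √7))) = 28767*((3 + √7)/(64*(-2 - √7))) = 28767*(3 + √7)/(64*(-2 - √7))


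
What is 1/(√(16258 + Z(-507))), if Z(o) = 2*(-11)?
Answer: √451/2706 ≈ 0.0078480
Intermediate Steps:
Z(o) = -22
1/(√(16258 + Z(-507))) = 1/(√(16258 - 22)) = 1/(√16236) = 1/(6*√451) = √451/2706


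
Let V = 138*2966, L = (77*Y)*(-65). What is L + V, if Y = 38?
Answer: 219118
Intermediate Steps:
L = -190190 (L = (77*38)*(-65) = 2926*(-65) = -190190)
V = 409308
L + V = -190190 + 409308 = 219118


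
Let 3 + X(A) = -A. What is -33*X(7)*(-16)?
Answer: -5280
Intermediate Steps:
X(A) = -3 - A
-33*X(7)*(-16) = -33*(-3 - 1*7)*(-16) = -33*(-3 - 7)*(-16) = -33*(-10)*(-16) = 330*(-16) = -5280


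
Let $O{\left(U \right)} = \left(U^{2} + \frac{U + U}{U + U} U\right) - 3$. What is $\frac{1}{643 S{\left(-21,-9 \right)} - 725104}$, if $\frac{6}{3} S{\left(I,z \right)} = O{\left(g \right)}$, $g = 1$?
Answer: $- \frac{2}{1450851} \approx -1.3785 \cdot 10^{-6}$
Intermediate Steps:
$O{\left(U \right)} = -3 + U + U^{2}$ ($O{\left(U \right)} = \left(U^{2} + \frac{2 U}{2 U} U\right) - 3 = \left(U^{2} + 2 U \frac{1}{2 U} U\right) - 3 = \left(U^{2} + 1 U\right) - 3 = \left(U^{2} + U\right) - 3 = \left(U + U^{2}\right) - 3 = -3 + U + U^{2}$)
$S{\left(I,z \right)} = - \frac{1}{2}$ ($S{\left(I,z \right)} = \frac{-3 + 1 + 1^{2}}{2} = \frac{-3 + 1 + 1}{2} = \frac{1}{2} \left(-1\right) = - \frac{1}{2}$)
$\frac{1}{643 S{\left(-21,-9 \right)} - 725104} = \frac{1}{643 \left(- \frac{1}{2}\right) - 725104} = \frac{1}{- \frac{643}{2} - 725104} = \frac{1}{- \frac{1450851}{2}} = - \frac{2}{1450851}$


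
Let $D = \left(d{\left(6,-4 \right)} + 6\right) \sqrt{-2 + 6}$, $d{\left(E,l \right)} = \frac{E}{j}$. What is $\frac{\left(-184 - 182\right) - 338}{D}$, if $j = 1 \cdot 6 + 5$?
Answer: $- \frac{484}{9} \approx -53.778$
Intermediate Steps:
$j = 11$ ($j = 6 + 5 = 11$)
$d{\left(E,l \right)} = \frac{E}{11}$
$D = \frac{144}{11}$ ($D = \left(\frac{1}{11} \cdot 6 + 6\right) \sqrt{-2 + 6} = \left(\frac{6}{11} + 6\right) \sqrt{4} = \frac{72}{11} \cdot 2 = \frac{144}{11} \approx 13.091$)
$\frac{\left(-184 - 182\right) - 338}{D} = \frac{\left(-184 - 182\right) - 338}{\frac{144}{11}} = \left(-366 - 338\right) \frac{11}{144} = \left(-704\right) \frac{11}{144} = - \frac{484}{9}$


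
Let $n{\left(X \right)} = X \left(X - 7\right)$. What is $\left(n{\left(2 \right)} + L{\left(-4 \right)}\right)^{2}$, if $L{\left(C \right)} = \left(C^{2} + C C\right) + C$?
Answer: $324$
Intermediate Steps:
$L{\left(C \right)} = C + 2 C^{2}$ ($L{\left(C \right)} = \left(C^{2} + C^{2}\right) + C = 2 C^{2} + C = C + 2 C^{2}$)
$n{\left(X \right)} = X \left(-7 + X\right)$
$\left(n{\left(2 \right)} + L{\left(-4 \right)}\right)^{2} = \left(2 \left(-7 + 2\right) - 4 \left(1 + 2 \left(-4\right)\right)\right)^{2} = \left(2 \left(-5\right) - 4 \left(1 - 8\right)\right)^{2} = \left(-10 - -28\right)^{2} = \left(-10 + 28\right)^{2} = 18^{2} = 324$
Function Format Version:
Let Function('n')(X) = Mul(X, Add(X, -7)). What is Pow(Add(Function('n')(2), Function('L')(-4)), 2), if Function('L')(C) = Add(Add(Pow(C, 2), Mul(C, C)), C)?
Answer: 324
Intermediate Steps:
Function('L')(C) = Add(C, Mul(2, Pow(C, 2))) (Function('L')(C) = Add(Add(Pow(C, 2), Pow(C, 2)), C) = Add(Mul(2, Pow(C, 2)), C) = Add(C, Mul(2, Pow(C, 2))))
Function('n')(X) = Mul(X, Add(-7, X))
Pow(Add(Function('n')(2), Function('L')(-4)), 2) = Pow(Add(Mul(2, Add(-7, 2)), Mul(-4, Add(1, Mul(2, -4)))), 2) = Pow(Add(Mul(2, -5), Mul(-4, Add(1, -8))), 2) = Pow(Add(-10, Mul(-4, -7)), 2) = Pow(Add(-10, 28), 2) = Pow(18, 2) = 324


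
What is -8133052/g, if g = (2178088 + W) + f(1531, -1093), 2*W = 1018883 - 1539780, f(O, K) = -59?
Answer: -16266104/3835161 ≈ -4.2413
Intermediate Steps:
W = -520897/2 (W = (1018883 - 1539780)/2 = (½)*(-520897) = -520897/2 ≈ -2.6045e+5)
g = 3835161/2 (g = (2178088 - 520897/2) - 59 = 3835279/2 - 59 = 3835161/2 ≈ 1.9176e+6)
-8133052/g = -8133052/3835161/2 = -8133052*2/3835161 = -16266104/3835161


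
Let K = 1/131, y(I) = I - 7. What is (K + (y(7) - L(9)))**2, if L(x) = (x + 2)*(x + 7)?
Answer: 531533025/17161 ≈ 30973.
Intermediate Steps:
y(I) = -7 + I
L(x) = (2 + x)*(7 + x)
K = 1/131 ≈ 0.0076336
(K + (y(7) - L(9)))**2 = (1/131 + ((-7 + 7) - (14 + 9**2 + 9*9)))**2 = (1/131 + (0 - (14 + 81 + 81)))**2 = (1/131 + (0 - 1*176))**2 = (1/131 + (0 - 176))**2 = (1/131 - 176)**2 = (-23055/131)**2 = 531533025/17161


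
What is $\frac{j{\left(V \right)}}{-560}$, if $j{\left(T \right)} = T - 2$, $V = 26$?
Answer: $- \frac{3}{70} \approx -0.042857$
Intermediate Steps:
$j{\left(T \right)} = -2 + T$
$\frac{j{\left(V \right)}}{-560} = \frac{-2 + 26}{-560} = 24 \left(- \frac{1}{560}\right) = - \frac{3}{70}$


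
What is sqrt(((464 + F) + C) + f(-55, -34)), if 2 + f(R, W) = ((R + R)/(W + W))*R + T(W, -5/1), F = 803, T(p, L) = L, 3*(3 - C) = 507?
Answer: sqrt(1161814)/34 ≈ 31.702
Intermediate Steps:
C = -166 (C = 3 - 1/3*507 = 3 - 169 = -166)
f(R, W) = -7 + R**2/W (f(R, W) = -2 + (((R + R)/(W + W))*R - 5/1) = -2 + (((2*R)/((2*W)))*R - 5*1) = -2 + (((2*R)*(1/(2*W)))*R - 5) = -2 + ((R/W)*R - 5) = -2 + (R**2/W - 5) = -2 + (-5 + R**2/W) = -7 + R**2/W)
sqrt(((464 + F) + C) + f(-55, -34)) = sqrt(((464 + 803) - 166) + (-7 + (-55)**2/(-34))) = sqrt((1267 - 166) + (-7 + 3025*(-1/34))) = sqrt(1101 + (-7 - 3025/34)) = sqrt(1101 - 3263/34) = sqrt(34171/34) = sqrt(1161814)/34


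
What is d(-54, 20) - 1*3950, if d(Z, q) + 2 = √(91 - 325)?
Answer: -3952 + 3*I*√26 ≈ -3952.0 + 15.297*I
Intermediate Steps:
d(Z, q) = -2 + 3*I*√26 (d(Z, q) = -2 + √(91 - 325) = -2 + √(-234) = -2 + 3*I*√26)
d(-54, 20) - 1*3950 = (-2 + 3*I*√26) - 1*3950 = (-2 + 3*I*√26) - 3950 = -3952 + 3*I*√26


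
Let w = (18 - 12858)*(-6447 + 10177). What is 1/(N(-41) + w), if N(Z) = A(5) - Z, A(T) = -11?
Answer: -1/47893170 ≈ -2.0880e-8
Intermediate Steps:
N(Z) = -11 - Z
w = -47893200 (w = -12840*3730 = -47893200)
1/(N(-41) + w) = 1/((-11 - 1*(-41)) - 47893200) = 1/((-11 + 41) - 47893200) = 1/(30 - 47893200) = 1/(-47893170) = -1/47893170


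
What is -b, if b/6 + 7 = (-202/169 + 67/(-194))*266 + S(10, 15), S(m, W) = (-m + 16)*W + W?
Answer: 30668694/16393 ≈ 1870.8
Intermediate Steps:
S(m, W) = W + W*(16 - m) (S(m, W) = (16 - m)*W + W = W*(16 - m) + W = W + W*(16 - m))
b = -30668694/16393 (b = -42 + 6*((-202/169 + 67/(-194))*266 + 15*(17 - 1*10)) = -42 + 6*((-202*1/169 + 67*(-1/194))*266 + 15*(17 - 10)) = -42 + 6*((-202/169 - 67/194)*266 + 15*7) = -42 + 6*(-50511/32786*266 + 105) = -42 + 6*(-6717963/16393 + 105) = -42 + 6*(-4996698/16393) = -42 - 29980188/16393 = -30668694/16393 ≈ -1870.8)
-b = -1*(-30668694/16393) = 30668694/16393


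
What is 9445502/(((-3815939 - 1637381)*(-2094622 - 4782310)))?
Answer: 4722751/18751055407120 ≈ 2.5187e-7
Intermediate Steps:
9445502/(((-3815939 - 1637381)*(-2094622 - 4782310))) = 9445502/((-5453320*(-6876932))) = 9445502/37502110814240 = 9445502*(1/37502110814240) = 4722751/18751055407120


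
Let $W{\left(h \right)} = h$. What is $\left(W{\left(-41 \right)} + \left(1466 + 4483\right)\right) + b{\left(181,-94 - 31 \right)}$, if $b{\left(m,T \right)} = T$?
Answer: $5783$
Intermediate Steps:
$\left(W{\left(-41 \right)} + \left(1466 + 4483\right)\right) + b{\left(181,-94 - 31 \right)} = \left(-41 + \left(1466 + 4483\right)\right) - 125 = \left(-41 + 5949\right) - 125 = 5908 - 125 = 5783$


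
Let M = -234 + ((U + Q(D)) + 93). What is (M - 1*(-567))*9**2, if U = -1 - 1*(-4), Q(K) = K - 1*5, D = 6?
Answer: 34830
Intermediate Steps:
Q(K) = -5 + K (Q(K) = K - 5 = -5 + K)
U = 3 (U = -1 + 4 = 3)
M = -137 (M = -234 + ((3 + (-5 + 6)) + 93) = -234 + ((3 + 1) + 93) = -234 + (4 + 93) = -234 + 97 = -137)
(M - 1*(-567))*9**2 = (-137 - 1*(-567))*9**2 = (-137 + 567)*81 = 430*81 = 34830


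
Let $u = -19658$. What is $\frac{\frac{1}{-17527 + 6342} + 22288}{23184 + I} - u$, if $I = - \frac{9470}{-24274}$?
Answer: $\frac{2133563569495297}{108528804395} \approx 19659.0$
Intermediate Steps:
$I = \frac{4735}{12137}$ ($I = \left(-9470\right) \left(- \frac{1}{24274}\right) = \frac{4735}{12137} \approx 0.39013$)
$\frac{\frac{1}{-17527 + 6342} + 22288}{23184 + I} - u = \frac{\frac{1}{-17527 + 6342} + 22288}{23184 + \frac{4735}{12137}} - -19658 = \frac{\frac{1}{-11185} + 22288}{\frac{281388943}{12137}} + 19658 = \left(- \frac{1}{11185} + 22288\right) \frac{12137}{281388943} + 19658 = \frac{249291279}{11185} \cdot \frac{12137}{281388943} + 19658 = \frac{104332698387}{108528804395} + 19658 = \frac{2133563569495297}{108528804395}$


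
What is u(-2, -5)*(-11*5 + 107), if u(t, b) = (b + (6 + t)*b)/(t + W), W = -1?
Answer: 1300/3 ≈ 433.33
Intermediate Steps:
u(t, b) = (b + b*(6 + t))/(-1 + t) (u(t, b) = (b + (6 + t)*b)/(t - 1) = (b + b*(6 + t))/(-1 + t))
u(-2, -5)*(-11*5 + 107) = (-5*(7 - 2)/(-1 - 2))*(-11*5 + 107) = (-5*5/(-3))*(-55 + 107) = -5*(-1/3)*5*52 = (25/3)*52 = 1300/3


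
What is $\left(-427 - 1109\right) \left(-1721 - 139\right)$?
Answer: $2856960$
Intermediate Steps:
$\left(-427 - 1109\right) \left(-1721 - 139\right) = \left(-1536\right) \left(-1860\right) = 2856960$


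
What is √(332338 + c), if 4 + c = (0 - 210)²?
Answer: 3*√41826 ≈ 613.54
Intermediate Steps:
c = 44096 (c = -4 + (0 - 210)² = -4 + (-210)² = -4 + 44100 = 44096)
√(332338 + c) = √(332338 + 44096) = √376434 = 3*√41826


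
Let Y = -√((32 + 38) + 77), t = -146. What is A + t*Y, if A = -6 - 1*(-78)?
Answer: 72 + 1022*√3 ≈ 1842.2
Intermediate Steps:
A = 72 (A = -6 + 78 = 72)
Y = -7*√3 (Y = -√(70 + 77) = -√147 = -7*√3 ≈ -12.124)
A + t*Y = 72 - (-1022)*√3 = 72 + 1022*√3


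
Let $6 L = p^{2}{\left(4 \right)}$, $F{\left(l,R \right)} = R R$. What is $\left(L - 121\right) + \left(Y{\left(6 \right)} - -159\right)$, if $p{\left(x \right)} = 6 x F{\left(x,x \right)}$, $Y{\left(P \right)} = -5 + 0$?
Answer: $24609$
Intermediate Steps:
$F{\left(l,R \right)} = R^{2}$
$Y{\left(P \right)} = -5$
$p{\left(x \right)} = 6 x^{3}$ ($p{\left(x \right)} = 6 x x^{2} = 6 x^{3}$)
$L = 24576$ ($L = \frac{\left(6 \cdot 4^{3}\right)^{2}}{6} = \frac{\left(6 \cdot 64\right)^{2}}{6} = \frac{384^{2}}{6} = \frac{1}{6} \cdot 147456 = 24576$)
$\left(L - 121\right) + \left(Y{\left(6 \right)} - -159\right) = \left(24576 - 121\right) - -154 = 24455 + \left(-5 + 159\right) = 24455 + 154 = 24609$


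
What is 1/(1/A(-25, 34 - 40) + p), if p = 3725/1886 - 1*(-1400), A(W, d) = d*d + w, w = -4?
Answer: 30176/42306943 ≈ 0.00071326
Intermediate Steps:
A(W, d) = -4 + d² (A(W, d) = d*d - 4 = d² - 4 = -4 + d²)
p = 2644125/1886 (p = 3725*(1/1886) + 1400 = 3725/1886 + 1400 = 2644125/1886 ≈ 1402.0)
1/(1/A(-25, 34 - 40) + p) = 1/(1/(-4 + (34 - 40)²) + 2644125/1886) = 1/(1/(-4 + (-6)²) + 2644125/1886) = 1/(1/(-4 + 36) + 2644125/1886) = 1/(1/32 + 2644125/1886) = 1/(42306943/30176) = 30176/42306943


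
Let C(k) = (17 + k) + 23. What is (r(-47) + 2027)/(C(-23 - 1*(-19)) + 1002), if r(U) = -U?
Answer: 1037/519 ≈ 1.9981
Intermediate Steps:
C(k) = 40 + k
(r(-47) + 2027)/(C(-23 - 1*(-19)) + 1002) = (-1*(-47) + 2027)/((40 + (-23 - 1*(-19))) + 1002) = (47 + 2027)/((40 + (-23 + 19)) + 1002) = 2074/((40 - 4) + 1002) = 2074/(36 + 1002) = 2074/1038 = 2074*(1/1038) = 1037/519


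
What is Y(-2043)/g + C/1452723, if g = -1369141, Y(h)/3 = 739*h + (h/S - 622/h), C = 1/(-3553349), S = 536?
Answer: 948254992699893001347775/286640957155389775784968 ≈ 3.3082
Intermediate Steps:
C = -1/3553349 ≈ -2.8142e-7
Y(h) = -1866/h + 1188315*h/536 (Y(h) = 3*(739*h + (h/536 - 622/h)) = 3*(739*h + (-622/h + h/536)) = 3*(-622/h + 396105*h/536) = -1866/h + 1188315*h/536)
Y(-2043)/g + C/1452723 = (-1866/(-2043) + (1188315/536)*(-2043))/(-1369141) - 1/3553349/1452723 = (-1866*(-1/2043) - 2427727545/536)*(-1/1369141) - 1/3553349*1/1452723 = (622/681 - 2427727545/536)*(-1/1369141) - 1/5162031819327 = -1653282124753/365016*(-1/1369141) - 1/5162031819327 = 1653282124753/499758371256 - 1/5162031819327 = 948254992699893001347775/286640957155389775784968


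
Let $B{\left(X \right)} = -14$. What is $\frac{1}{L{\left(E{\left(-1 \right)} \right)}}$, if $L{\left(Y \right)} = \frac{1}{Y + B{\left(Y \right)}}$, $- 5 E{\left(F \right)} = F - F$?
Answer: $-14$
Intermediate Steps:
$E{\left(F \right)} = 0$ ($E{\left(F \right)} = - \frac{F - F}{5} = \left(- \frac{1}{5}\right) 0 = 0$)
$L{\left(Y \right)} = \frac{1}{-14 + Y}$ ($L{\left(Y \right)} = \frac{1}{Y - 14} = \frac{1}{-14 + Y}$)
$\frac{1}{L{\left(E{\left(-1 \right)} \right)}} = \frac{1}{\frac{1}{-14 + 0}} = \frac{1}{\frac{1}{-14}} = \frac{1}{- \frac{1}{14}} = -14$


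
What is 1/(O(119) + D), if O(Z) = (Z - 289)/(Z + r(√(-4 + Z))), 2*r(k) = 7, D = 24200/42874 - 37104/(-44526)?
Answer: 7795114873/77954456 ≈ 99.996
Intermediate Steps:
D = 222360508/159083977 (D = 24200*(1/42874) - 37104*(-1/44526) = 12100/21437 + 6184/7421 = 222360508/159083977 ≈ 1.3978)
r(k) = 7/2 (r(k) = (½)*7 = 7/2)
O(Z) = (-289 + Z)/(7/2 + Z) (O(Z) = (Z - 289)/(Z + 7/2) = (-289 + Z)/(7/2 + Z))
1/(O(119) + D) = 1/(2*(-289 + 119)/(7 + 2*119) + 222360508/159083977) = 1/(2*(-170)/(7 + 238) + 222360508/159083977) = 1/(2*(-170)/245 + 222360508/159083977) = 1/(2*(1/245)*(-170) + 222360508/159083977) = 1/(-68/49 + 222360508/159083977) = 1/(77954456/7795114873) = 7795114873/77954456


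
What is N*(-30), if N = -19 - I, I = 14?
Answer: 990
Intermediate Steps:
N = -33 (N = -19 - 1*14 = -19 - 14 = -33)
N*(-30) = -33*(-30) = 990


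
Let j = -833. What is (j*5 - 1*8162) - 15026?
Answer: -27353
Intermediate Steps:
(j*5 - 1*8162) - 15026 = (-833*5 - 1*8162) - 15026 = (-4165 - 8162) - 15026 = -12327 - 15026 = -27353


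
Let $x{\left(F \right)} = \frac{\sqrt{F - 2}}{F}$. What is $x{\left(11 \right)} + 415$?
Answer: $\frac{4568}{11} \approx 415.27$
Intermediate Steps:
$x{\left(F \right)} = \frac{\sqrt{-2 + F}}{F}$
$x{\left(11 \right)} + 415 = \frac{\sqrt{-2 + 11}}{11} + 415 = \frac{\sqrt{9}}{11} + 415 = \frac{1}{11} \cdot 3 + 415 = \frac{3}{11} + 415 = \frac{4568}{11}$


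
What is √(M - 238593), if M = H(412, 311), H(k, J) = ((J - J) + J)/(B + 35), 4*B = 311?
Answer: I*√48529493749/451 ≈ 488.46*I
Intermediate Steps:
B = 311/4 (B = (¼)*311 = 311/4 ≈ 77.750)
H(k, J) = 4*J/451 (H(k, J) = ((J - J) + J)/(311/4 + 35) = (0 + J)/(451/4) = J*(4/451) = 4*J/451)
M = 1244/451 (M = (4/451)*311 = 1244/451 ≈ 2.7583)
√(M - 238593) = √(1244/451 - 238593) = √(-107604199/451) = I*√48529493749/451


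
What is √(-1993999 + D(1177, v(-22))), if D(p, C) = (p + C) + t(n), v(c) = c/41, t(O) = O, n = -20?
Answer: 4*I*√209373019/41 ≈ 1411.7*I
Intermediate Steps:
v(c) = c/41 (v(c) = c*(1/41) = c/41)
D(p, C) = -20 + C + p (D(p, C) = (p + C) - 20 = (C + p) - 20 = -20 + C + p)
√(-1993999 + D(1177, v(-22))) = √(-1993999 + (-20 + (1/41)*(-22) + 1177)) = √(-1993999 + (-20 - 22/41 + 1177)) = √(-1993999 + 47415/41) = √(-81706544/41) = 4*I*√209373019/41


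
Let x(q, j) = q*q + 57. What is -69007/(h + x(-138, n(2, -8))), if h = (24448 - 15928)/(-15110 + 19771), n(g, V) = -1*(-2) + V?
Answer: -321641627/89038281 ≈ -3.6124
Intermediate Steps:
n(g, V) = 2 + V
h = 8520/4661 ≈ 1.8279
x(q, j) = 57 + q**2 (x(q, j) = q**2 + 57 = 57 + q**2)
-69007/(h + x(-138, n(2, -8))) = -69007/(8520/4661 + (57 + (-138)**2)) = -69007/(8520/4661 + (57 + 19044)) = -69007/(8520/4661 + 19101) = -69007/89038281/4661 = -69007*4661/89038281 = -321641627/89038281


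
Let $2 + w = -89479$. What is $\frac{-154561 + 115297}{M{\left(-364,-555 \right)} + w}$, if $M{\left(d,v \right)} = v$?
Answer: $\frac{3272}{7503} \approx 0.43609$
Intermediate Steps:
$w = -89481$ ($w = -2 - 89479 = -89481$)
$\frac{-154561 + 115297}{M{\left(-364,-555 \right)} + w} = \frac{-154561 + 115297}{-555 - 89481} = - \frac{39264}{-90036} = \left(-39264\right) \left(- \frac{1}{90036}\right) = \frac{3272}{7503}$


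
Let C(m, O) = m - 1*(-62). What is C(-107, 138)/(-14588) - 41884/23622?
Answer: -304970401/172298868 ≈ -1.7700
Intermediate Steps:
C(m, O) = 62 + m (C(m, O) = m + 62 = 62 + m)
C(-107, 138)/(-14588) - 41884/23622 = (62 - 107)/(-14588) - 41884/23622 = -45*(-1/14588) - 41884*1/23622 = 45/14588 - 20942/11811 = -304970401/172298868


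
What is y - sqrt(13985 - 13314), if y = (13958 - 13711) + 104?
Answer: 351 - sqrt(671) ≈ 325.10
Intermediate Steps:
y = 351 (y = 247 + 104 = 351)
y - sqrt(13985 - 13314) = 351 - sqrt(13985 - 13314) = 351 - sqrt(671)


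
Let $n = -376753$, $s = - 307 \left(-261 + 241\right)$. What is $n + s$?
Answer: $-370613$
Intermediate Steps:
$s = 6140$ ($s = \left(-307\right) \left(-20\right) = 6140$)
$n + s = -376753 + 6140 = -370613$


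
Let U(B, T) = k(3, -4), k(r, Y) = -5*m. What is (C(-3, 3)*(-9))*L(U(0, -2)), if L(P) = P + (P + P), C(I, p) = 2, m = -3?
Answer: -810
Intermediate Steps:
k(r, Y) = 15 (k(r, Y) = -5*(-3) = 15)
U(B, T) = 15
L(P) = 3*P (L(P) = P + 2*P = 3*P)
(C(-3, 3)*(-9))*L(U(0, -2)) = (2*(-9))*(3*15) = -18*45 = -810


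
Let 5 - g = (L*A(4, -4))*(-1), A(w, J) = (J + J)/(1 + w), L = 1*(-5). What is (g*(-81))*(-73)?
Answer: 76869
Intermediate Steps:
L = -5
A(w, J) = 2*J/(1 + w) (A(w, J) = (2*J)/(1 + w) = 2*J/(1 + w))
g = 13 (g = 5 - (-10*(-4)/(1 + 4))*(-1) = 5 - (-10*(-4)/5)*(-1) = 5 - (-5*(-8/5))*(-1) = 5 - 8*(-1) = 5 - 1*(-8) = 5 + 8 = 13)
(g*(-81))*(-73) = (13*(-81))*(-73) = -1053*(-73) = 76869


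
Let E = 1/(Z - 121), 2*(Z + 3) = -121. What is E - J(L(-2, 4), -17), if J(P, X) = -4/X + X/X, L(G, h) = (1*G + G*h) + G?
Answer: -7783/6273 ≈ -1.2407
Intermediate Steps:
Z = -127/2 (Z = -3 + (1/2)*(-121) = -3 - 121/2 = -127/2 ≈ -63.500)
L(G, h) = 2*G + G*h (L(G, h) = (G + G*h) + G = 2*G + G*h)
J(P, X) = 1 - 4/X (J(P, X) = -4/X + 1 = 1 - 4/X)
E = -2/369 (E = 1/(-127/2 - 121) = 1/(-369/2) = -2/369 ≈ -0.0054201)
E - J(L(-2, 4), -17) = -2/369 - (-4 - 17)/(-17) = -2/369 - (-1)*(-21)/17 = -2/369 - 1*21/17 = -2/369 - 21/17 = -7783/6273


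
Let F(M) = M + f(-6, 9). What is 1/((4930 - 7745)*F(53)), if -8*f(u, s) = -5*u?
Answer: -4/554555 ≈ -7.2130e-6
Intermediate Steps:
f(u, s) = 5*u/8 (f(u, s) = -(-5)*u/8 = 5*u/8)
F(M) = -15/4 + M (F(M) = M + (5/8)*(-6) = M - 15/4 = -15/4 + M)
1/((4930 - 7745)*F(53)) = 1/((4930 - 7745)*(-15/4 + 53)) = 1/((-2815)*(197/4)) = -1/2815*4/197 = -4/554555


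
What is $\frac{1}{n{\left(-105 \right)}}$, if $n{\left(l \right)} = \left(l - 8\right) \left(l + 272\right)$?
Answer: $- \frac{1}{18871} \approx -5.2991 \cdot 10^{-5}$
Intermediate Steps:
$n{\left(l \right)} = \left(-8 + l\right) \left(272 + l\right)$
$\frac{1}{n{\left(-105 \right)}} = \frac{1}{-2176 + \left(-105\right)^{2} + 264 \left(-105\right)} = \frac{1}{-2176 + 11025 - 27720} = \frac{1}{-18871} = - \frac{1}{18871}$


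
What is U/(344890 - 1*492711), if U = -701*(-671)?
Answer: -470371/147821 ≈ -3.1820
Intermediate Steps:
U = 470371
U/(344890 - 1*492711) = 470371/(344890 - 1*492711) = 470371/(344890 - 492711) = 470371/(-147821) = 470371*(-1/147821) = -470371/147821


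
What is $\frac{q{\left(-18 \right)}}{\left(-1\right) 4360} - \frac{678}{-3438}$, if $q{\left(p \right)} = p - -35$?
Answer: $\frac{482939}{2498280} \approx 0.19331$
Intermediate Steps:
$q{\left(p \right)} = 35 + p$ ($q{\left(p \right)} = p + 35 = 35 + p$)
$\frac{q{\left(-18 \right)}}{\left(-1\right) 4360} - \frac{678}{-3438} = \frac{35 - 18}{\left(-1\right) 4360} - \frac{678}{-3438} = \frac{17}{-4360} - - \frac{113}{573} = 17 \left(- \frac{1}{4360}\right) + \frac{113}{573} = - \frac{17}{4360} + \frac{113}{573} = \frac{482939}{2498280}$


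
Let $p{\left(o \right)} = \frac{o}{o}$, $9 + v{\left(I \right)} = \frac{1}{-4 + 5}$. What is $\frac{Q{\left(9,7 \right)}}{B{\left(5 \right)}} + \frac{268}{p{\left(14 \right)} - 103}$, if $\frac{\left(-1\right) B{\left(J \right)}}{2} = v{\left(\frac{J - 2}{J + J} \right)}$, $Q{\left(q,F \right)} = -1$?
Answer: $- \frac{2195}{816} \approx -2.6899$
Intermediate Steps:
$v{\left(I \right)} = -8$ ($v{\left(I \right)} = -9 + \frac{1}{-4 + 5} = -9 + 1^{-1} = -9 + 1 = -8$)
$p{\left(o \right)} = 1$
$B{\left(J \right)} = 16$ ($B{\left(J \right)} = \left(-2\right) \left(-8\right) = 16$)
$\frac{Q{\left(9,7 \right)}}{B{\left(5 \right)}} + \frac{268}{p{\left(14 \right)} - 103} = - \frac{1}{16} + \frac{268}{1 - 103} = \left(-1\right) \frac{1}{16} + \frac{268}{1 - 103} = - \frac{1}{16} + \frac{268}{-102} = - \frac{1}{16} + 268 \left(- \frac{1}{102}\right) = - \frac{1}{16} - \frac{134}{51} = - \frac{2195}{816}$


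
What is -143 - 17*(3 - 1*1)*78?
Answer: -2795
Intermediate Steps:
-143 - 17*(3 - 1*1)*78 = -143 - 17*(3 - 1)*78 = -143 - 17*2*78 = -143 - 34*78 = -143 - 2652 = -2795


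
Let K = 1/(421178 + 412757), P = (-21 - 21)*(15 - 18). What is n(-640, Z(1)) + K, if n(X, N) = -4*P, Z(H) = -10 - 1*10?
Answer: -420303239/833935 ≈ -504.00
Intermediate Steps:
P = 126 (P = -42*(-3) = 126)
Z(H) = -20 (Z(H) = -10 - 10 = -20)
K = 1/833935 ≈ 1.1991e-6
n(X, N) = -504 (n(X, N) = -4*126 = -504)
n(-640, Z(1)) + K = -504 + 1/833935 = -420303239/833935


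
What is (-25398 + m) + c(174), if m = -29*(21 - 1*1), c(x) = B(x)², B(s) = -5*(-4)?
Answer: -25578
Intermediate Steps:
B(s) = 20
c(x) = 400 (c(x) = 20² = 400)
m = -580 (m = -29*(21 - 1) = -29*20 = -580)
(-25398 + m) + c(174) = (-25398 - 580) + 400 = -25978 + 400 = -25578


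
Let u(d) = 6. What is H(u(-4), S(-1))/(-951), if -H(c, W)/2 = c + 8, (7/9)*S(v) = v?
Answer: 28/951 ≈ 0.029443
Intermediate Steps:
S(v) = 9*v/7
H(c, W) = -16 - 2*c (H(c, W) = -2*(c + 8) = -2*(8 + c) = -16 - 2*c)
H(u(-4), S(-1))/(-951) = (-16 - 2*6)/(-951) = (-16 - 12)*(-1/951) = -28*(-1/951) = 28/951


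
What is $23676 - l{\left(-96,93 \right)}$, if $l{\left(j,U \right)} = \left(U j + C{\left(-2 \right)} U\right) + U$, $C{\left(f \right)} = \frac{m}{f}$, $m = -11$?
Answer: $\frac{63999}{2} \approx 32000.0$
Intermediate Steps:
$C{\left(f \right)} = - \frac{11}{f}$
$l{\left(j,U \right)} = \frac{13 U}{2} + U j$ ($l{\left(j,U \right)} = \left(U j + - \frac{11}{-2} U\right) + U = \left(U j + \left(-11\right) \left(- \frac{1}{2}\right) U\right) + U = \left(U j + \frac{11 U}{2}\right) + U = \left(\frac{11 U}{2} + U j\right) + U = \frac{13 U}{2} + U j$)
$23676 - l{\left(-96,93 \right)} = 23676 - \frac{1}{2} \cdot 93 \left(13 + 2 \left(-96\right)\right) = 23676 - \frac{1}{2} \cdot 93 \left(13 - 192\right) = 23676 - \frac{1}{2} \cdot 93 \left(-179\right) = 23676 - - \frac{16647}{2} = 23676 + \frac{16647}{2} = \frac{63999}{2}$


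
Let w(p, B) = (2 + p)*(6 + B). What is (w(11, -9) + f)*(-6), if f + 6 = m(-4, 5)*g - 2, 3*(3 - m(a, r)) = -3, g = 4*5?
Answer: -198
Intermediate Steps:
g = 20
m(a, r) = 4 (m(a, r) = 3 - ⅓*(-3) = 3 + 1 = 4)
f = 72 (f = -6 + (4*20 - 2) = -6 + (80 - 2) = -6 + 78 = 72)
(w(11, -9) + f)*(-6) = ((12 + 2*(-9) + 6*11 - 9*11) + 72)*(-6) = ((12 - 18 + 66 - 99) + 72)*(-6) = (-39 + 72)*(-6) = 33*(-6) = -198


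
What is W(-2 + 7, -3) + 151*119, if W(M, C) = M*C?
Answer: 17954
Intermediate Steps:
W(M, C) = C*M
W(-2 + 7, -3) + 151*119 = -3*(-2 + 7) + 151*119 = -3*5 + 17969 = -15 + 17969 = 17954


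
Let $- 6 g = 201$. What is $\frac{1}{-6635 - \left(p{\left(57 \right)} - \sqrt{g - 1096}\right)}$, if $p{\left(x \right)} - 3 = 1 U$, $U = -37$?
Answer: $- \frac{13202}{87148661} - \frac{3 i \sqrt{502}}{87148661} \approx -0.00015149 - 7.7128 \cdot 10^{-7} i$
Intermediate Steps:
$g = - \frac{67}{2}$ ($g = \left(- \frac{1}{6}\right) 201 = - \frac{67}{2} \approx -33.5$)
$p{\left(x \right)} = -34$ ($p{\left(x \right)} = 3 + 1 \left(-37\right) = 3 - 37 = -34$)
$\frac{1}{-6635 - \left(p{\left(57 \right)} - \sqrt{g - 1096}\right)} = \frac{1}{-6635 - \left(-34 - \sqrt{- \frac{67}{2} - 1096}\right)} = \frac{1}{-6635 - \left(-34 - \sqrt{- \frac{2259}{2}}\right)} = \frac{1}{-6635 - \left(-34 - \frac{3 i \sqrt{502}}{2}\right)} = \frac{1}{-6635 + \left(34 + \frac{3 i \sqrt{502}}{2}\right)} = \frac{1}{-6601 + \frac{3 i \sqrt{502}}{2}}$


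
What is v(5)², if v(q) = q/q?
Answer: 1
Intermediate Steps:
v(q) = 1
v(5)² = 1² = 1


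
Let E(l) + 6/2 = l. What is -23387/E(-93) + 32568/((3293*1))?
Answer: 80139919/316128 ≈ 253.50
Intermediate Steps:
E(l) = -3 + l
-23387/E(-93) + 32568/((3293*1)) = -23387/(-3 - 93) + 32568/((3293*1)) = -23387/(-96) + 32568/3293 = -23387*(-1/96) + 32568*(1/3293) = 23387/96 + 32568/3293 = 80139919/316128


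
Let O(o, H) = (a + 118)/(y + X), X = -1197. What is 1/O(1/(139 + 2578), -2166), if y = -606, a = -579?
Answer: 1803/461 ≈ 3.9111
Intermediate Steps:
O(o, H) = 461/1803 (O(o, H) = (-579 + 118)/(-606 - 1197) = -461/(-1803) = -461*(-1/1803) = 461/1803)
1/O(1/(139 + 2578), -2166) = 1/(461/1803) = 1803/461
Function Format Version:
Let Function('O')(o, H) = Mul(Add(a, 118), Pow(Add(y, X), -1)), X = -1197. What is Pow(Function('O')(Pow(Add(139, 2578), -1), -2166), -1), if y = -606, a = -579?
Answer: Rational(1803, 461) ≈ 3.9111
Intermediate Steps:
Function('O')(o, H) = Rational(461, 1803) (Function('O')(o, H) = Mul(Add(-579, 118), Pow(Add(-606, -1197), -1)) = Mul(-461, Pow(-1803, -1)) = Mul(-461, Rational(-1, 1803)) = Rational(461, 1803))
Pow(Function('O')(Pow(Add(139, 2578), -1), -2166), -1) = Pow(Rational(461, 1803), -1) = Rational(1803, 461)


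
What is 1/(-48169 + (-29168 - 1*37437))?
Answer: -1/114774 ≈ -8.7128e-6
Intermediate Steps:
1/(-48169 + (-29168 - 1*37437)) = 1/(-48169 + (-29168 - 37437)) = 1/(-48169 - 66605) = 1/(-114774) = -1/114774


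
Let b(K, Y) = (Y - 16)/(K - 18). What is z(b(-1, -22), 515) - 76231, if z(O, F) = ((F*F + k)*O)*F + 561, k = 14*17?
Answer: 273351220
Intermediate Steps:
k = 238
b(K, Y) = (-16 + Y)/(-18 + K)
z(O, F) = 561 + F*O*(238 + F²) (z(O, F) = ((F*F + 238)*O)*F + 561 = ((F² + 238)*O)*F + 561 = ((238 + F²)*O)*F + 561 = (O*(238 + F²))*F + 561 = F*O*(238 + F²) + 561 = 561 + F*O*(238 + F²))
z(b(-1, -22), 515) - 76231 = (561 + ((-16 - 22)/(-18 - 1))*515³ + 238*515*((-16 - 22)/(-18 - 1))) - 76231 = (561 + (-38/(-19))*136590875 + 238*515*(-38/(-19))) - 76231 = (561 - 1/19*(-38)*136590875 + 238*515*(-1/19*(-38))) - 76231 = (561 + 2*136590875 + 238*515*2) - 76231 = (561 + 273181750 + 245140) - 76231 = 273427451 - 76231 = 273351220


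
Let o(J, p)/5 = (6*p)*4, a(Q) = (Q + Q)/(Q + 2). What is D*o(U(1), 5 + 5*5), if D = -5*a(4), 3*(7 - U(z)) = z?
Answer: -24000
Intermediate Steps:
U(z) = 7 - z/3
a(Q) = 2*Q/(2 + Q) (a(Q) = (2*Q)/(2 + Q) = 2*Q/(2 + Q))
o(J, p) = 120*p (o(J, p) = 5*((6*p)*4) = 5*(24*p) = 120*p)
D = -20/3 (D = -10*4/(2 + 4) = -10*4/6 = -5*4/3 = -20/3 ≈ -6.6667)
D*o(U(1), 5 + 5*5) = -800*(5 + 5*5) = -800*(5 + 25) = -800*30 = -20/3*3600 = -24000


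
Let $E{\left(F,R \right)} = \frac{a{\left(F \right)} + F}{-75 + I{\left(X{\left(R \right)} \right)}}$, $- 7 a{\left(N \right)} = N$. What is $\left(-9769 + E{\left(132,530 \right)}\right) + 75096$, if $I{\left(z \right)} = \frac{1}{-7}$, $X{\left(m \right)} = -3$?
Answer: $\frac{17180605}{263} \approx 65326.0$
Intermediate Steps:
$a{\left(N \right)} = - \frac{N}{7}$
$I{\left(z \right)} = - \frac{1}{7}$
$E{\left(F,R \right)} = - \frac{3 F}{263}$ ($E{\left(F,R \right)} = \frac{- \frac{F}{7} + F}{-75 - \frac{1}{7}} = \frac{\frac{6}{7} F}{- \frac{526}{7}} = \frac{6 F}{7} \left(- \frac{7}{526}\right) = - \frac{3 F}{263}$)
$\left(-9769 + E{\left(132,530 \right)}\right) + 75096 = \left(-9769 - \frac{396}{263}\right) + 75096 = - \frac{2569643}{263} + 75096 = \frac{17180605}{263}$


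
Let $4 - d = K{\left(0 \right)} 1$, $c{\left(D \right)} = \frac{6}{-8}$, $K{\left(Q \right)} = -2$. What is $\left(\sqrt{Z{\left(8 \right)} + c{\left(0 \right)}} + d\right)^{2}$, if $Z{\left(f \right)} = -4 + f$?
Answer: $\frac{\left(12 + \sqrt{13}\right)^{2}}{4} \approx 60.883$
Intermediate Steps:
$c{\left(D \right)} = - \frac{3}{4}$ ($c{\left(D \right)} = 6 \left(- \frac{1}{8}\right) = - \frac{3}{4}$)
$d = 6$ ($d = 4 - \left(-2\right) 1 = 4 - -2 = 4 + 2 = 6$)
$\left(\sqrt{Z{\left(8 \right)} + c{\left(0 \right)}} + d\right)^{2} = \left(\sqrt{\left(-4 + 8\right) - \frac{3}{4}} + 6\right)^{2} = \left(\sqrt{4 - \frac{3}{4}} + 6\right)^{2} = \left(\sqrt{\frac{13}{4}} + 6\right)^{2} = \left(\frac{\sqrt{13}}{2} + 6\right)^{2} = \left(6 + \frac{\sqrt{13}}{2}\right)^{2}$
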